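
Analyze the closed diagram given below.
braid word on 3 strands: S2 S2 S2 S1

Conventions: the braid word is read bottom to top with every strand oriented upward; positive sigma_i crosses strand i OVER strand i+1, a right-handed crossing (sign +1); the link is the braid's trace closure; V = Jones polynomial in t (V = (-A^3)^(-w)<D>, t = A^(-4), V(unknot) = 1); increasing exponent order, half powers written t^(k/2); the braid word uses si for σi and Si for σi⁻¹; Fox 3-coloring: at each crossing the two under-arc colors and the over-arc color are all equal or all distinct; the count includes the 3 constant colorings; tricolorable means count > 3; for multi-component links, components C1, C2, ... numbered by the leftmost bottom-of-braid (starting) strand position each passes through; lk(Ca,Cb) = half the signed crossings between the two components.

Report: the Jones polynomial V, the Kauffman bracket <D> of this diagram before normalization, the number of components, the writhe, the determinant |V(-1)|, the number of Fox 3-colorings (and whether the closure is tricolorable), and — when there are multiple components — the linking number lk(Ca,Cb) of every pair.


V = -t^-4 + t^-3 + t^-1
<D> = A^-8 + 1 - A^4 (w = -4)
1 component over 4 crossings, w = -4
9 Fox colorings among 3^4, |V(-1)| = 3: tricolorable
why: the span of V is 3, forcing >= 3 crossings in any diagram


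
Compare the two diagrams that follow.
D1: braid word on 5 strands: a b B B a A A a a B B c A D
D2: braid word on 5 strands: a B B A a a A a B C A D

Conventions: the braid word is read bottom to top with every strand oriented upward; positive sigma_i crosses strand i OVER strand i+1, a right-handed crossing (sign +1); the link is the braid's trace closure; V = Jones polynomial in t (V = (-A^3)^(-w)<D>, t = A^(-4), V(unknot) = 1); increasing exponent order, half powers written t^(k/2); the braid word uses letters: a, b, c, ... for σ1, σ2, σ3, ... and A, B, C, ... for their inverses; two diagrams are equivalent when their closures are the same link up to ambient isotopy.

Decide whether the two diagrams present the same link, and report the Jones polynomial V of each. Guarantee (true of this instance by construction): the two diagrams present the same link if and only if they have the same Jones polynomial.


equivalent: yes
V(D1) = -t^-4 + t^-3 + t^-1  (w -2, c 14, <D> = A^-2 + A^6 - A^10)
V(D2) = -t^-4 + t^-3 + t^-1  (w -4, c 12, <D> = A^-8 + 1 - A^4)
why: Markov moves rewrite D1 (14 crossings) into D2 (12)


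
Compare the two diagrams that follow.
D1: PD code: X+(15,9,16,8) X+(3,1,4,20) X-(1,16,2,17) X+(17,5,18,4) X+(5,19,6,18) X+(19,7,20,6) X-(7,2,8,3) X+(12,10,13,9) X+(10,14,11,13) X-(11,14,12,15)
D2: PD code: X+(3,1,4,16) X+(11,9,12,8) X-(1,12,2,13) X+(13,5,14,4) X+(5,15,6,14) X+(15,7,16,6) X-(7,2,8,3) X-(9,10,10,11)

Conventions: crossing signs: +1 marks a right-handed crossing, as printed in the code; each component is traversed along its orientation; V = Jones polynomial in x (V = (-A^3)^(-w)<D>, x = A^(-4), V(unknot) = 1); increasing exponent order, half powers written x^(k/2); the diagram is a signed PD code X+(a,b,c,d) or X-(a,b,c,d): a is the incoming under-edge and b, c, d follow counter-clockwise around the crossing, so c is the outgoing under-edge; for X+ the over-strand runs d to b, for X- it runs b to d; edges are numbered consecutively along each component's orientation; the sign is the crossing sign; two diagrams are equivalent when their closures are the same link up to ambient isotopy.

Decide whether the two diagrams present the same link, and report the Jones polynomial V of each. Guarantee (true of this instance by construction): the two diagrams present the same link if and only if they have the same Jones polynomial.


equivalent: yes
V(D1) = x^-1 - 1 + 2x - 2x^2 + 2x^3 - 2x^4 + x^5  (w +4, c 10, <D> = A^-8 - 2A^-4 + 2 - 2A^4 + 2A^8 - A^12 + A^16)
V(D2) = x^-1 - 1 + 2x - 2x^2 + 2x^3 - 2x^4 + x^5  (w +2, c 8, <D> = A^-14 - 2A^-10 + 2A^-6 - 2A^-2 + 2A^2 - A^6 + A^10)
why: one V(x) for all 2 diagrams — one class (guaranteed)


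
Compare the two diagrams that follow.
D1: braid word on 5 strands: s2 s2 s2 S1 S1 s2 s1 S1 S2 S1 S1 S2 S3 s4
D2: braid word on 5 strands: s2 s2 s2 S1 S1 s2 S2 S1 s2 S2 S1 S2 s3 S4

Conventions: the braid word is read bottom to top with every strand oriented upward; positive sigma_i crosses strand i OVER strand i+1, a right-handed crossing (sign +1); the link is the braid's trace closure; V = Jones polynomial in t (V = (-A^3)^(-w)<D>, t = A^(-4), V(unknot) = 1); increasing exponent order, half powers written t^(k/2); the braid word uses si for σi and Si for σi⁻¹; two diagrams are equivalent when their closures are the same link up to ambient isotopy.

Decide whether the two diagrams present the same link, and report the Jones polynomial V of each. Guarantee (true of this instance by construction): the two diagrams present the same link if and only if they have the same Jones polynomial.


equivalent: yes
D1 (bracket A^-10 + 2A^-2 - A^2 + 2A^6 - A^10 + A^14; 14 crossings at w = -2): V = t^-5 - t^-4 + 2t^-3 - t^-2 + 2t^-1 + t
V(D2) = t^-5 - t^-4 + 2t^-3 - t^-2 + 2t^-1 + t  (w -2, c 14, <D> = A^-10 + 2A^-2 - A^2 + 2A^6 - A^10 + A^14)
key observation: all 2 diagrams share one V(t), hence one class


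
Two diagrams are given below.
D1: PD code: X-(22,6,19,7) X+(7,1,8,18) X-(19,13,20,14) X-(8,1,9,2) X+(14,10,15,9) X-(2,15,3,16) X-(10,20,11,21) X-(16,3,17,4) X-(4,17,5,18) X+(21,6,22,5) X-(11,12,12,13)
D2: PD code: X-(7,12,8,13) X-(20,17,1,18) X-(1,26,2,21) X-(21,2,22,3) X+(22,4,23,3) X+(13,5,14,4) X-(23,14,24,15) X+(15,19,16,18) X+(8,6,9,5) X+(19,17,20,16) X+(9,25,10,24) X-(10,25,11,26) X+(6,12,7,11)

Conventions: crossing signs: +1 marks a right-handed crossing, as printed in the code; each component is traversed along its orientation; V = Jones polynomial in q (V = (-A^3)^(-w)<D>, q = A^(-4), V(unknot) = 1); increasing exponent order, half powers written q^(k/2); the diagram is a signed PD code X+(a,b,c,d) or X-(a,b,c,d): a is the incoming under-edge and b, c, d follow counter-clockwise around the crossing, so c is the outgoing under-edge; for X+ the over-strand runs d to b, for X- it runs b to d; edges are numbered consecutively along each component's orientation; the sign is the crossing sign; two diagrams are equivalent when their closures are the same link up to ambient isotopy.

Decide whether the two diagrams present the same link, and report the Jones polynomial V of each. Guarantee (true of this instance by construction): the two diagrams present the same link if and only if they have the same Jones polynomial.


equivalent: no
D1 (bracket A^-9 + 2A^-1 - A^3 + A^7 - A^11; 11 crossings at w = -5): V = q^(-13/2) - q^(-11/2) + q^(-9/2) - 2q^(-7/2) - q^(-3/2)
V(D2) = -q^(-5/2) - q^(-1/2)  [13 crossings, <D> = A^5 + A^13, w = +1]
observation: V(q) takes 2 values over 2 diagrams, fixing the grouping


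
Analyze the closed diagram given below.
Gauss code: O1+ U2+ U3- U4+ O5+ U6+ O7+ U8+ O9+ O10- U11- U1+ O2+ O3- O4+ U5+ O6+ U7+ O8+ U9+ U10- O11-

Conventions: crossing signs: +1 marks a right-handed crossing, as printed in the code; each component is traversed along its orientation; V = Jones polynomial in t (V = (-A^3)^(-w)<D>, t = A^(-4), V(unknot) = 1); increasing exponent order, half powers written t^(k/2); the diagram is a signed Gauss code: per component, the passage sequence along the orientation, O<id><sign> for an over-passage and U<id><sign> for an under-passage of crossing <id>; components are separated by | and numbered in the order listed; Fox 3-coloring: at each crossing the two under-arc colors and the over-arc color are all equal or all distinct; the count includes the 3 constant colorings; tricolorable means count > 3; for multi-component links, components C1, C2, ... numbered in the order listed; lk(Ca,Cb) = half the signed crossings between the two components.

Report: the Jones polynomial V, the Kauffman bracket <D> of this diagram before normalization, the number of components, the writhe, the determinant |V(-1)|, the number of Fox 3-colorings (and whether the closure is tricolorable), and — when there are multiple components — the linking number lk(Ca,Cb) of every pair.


V(t) = t^2 + t^4 - t^5 + t^6 - t^7
bracket: A^-13 - A^-9 + A^-5 - A^-1 - A^7, w = +5
1 component, writhe +5, over 11 crossings
det 5, colorings 3 of 3^11 — not tricolorable
observation: w = +5 (over 11 crossings) is diagram-only; (-A^3)^(-5) removes it from V


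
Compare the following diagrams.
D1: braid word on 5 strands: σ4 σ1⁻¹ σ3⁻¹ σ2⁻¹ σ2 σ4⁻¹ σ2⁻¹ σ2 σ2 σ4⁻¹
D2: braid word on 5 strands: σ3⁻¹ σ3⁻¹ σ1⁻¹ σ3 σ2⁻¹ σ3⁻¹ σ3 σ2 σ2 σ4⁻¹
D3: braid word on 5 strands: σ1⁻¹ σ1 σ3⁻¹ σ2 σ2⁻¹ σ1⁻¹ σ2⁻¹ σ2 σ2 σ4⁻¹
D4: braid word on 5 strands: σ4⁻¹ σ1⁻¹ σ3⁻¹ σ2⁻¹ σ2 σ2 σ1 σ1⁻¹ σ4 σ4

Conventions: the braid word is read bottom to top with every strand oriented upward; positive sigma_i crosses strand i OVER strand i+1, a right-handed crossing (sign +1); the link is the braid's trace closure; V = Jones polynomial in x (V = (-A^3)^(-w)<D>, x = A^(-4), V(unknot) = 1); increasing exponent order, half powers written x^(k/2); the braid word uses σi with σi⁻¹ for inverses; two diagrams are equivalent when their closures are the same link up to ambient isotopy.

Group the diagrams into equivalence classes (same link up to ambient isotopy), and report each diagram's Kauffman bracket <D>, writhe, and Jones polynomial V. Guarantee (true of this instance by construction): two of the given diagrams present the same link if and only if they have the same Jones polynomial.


grouping into links: {D1, D2, D3, D4}
V(D1) = 1  (w -2, c 10, <D> = A^-6)
V(D2) = 1  [10 crossings, <D> = A^-6, w = -2]
V(D3) = 1  [10 crossings, <D> = A^-6, w = -2]
V(D4) = 1  (w 0, c 10, <D> = 1)
why: all 4 diagrams share one V(x), hence one class


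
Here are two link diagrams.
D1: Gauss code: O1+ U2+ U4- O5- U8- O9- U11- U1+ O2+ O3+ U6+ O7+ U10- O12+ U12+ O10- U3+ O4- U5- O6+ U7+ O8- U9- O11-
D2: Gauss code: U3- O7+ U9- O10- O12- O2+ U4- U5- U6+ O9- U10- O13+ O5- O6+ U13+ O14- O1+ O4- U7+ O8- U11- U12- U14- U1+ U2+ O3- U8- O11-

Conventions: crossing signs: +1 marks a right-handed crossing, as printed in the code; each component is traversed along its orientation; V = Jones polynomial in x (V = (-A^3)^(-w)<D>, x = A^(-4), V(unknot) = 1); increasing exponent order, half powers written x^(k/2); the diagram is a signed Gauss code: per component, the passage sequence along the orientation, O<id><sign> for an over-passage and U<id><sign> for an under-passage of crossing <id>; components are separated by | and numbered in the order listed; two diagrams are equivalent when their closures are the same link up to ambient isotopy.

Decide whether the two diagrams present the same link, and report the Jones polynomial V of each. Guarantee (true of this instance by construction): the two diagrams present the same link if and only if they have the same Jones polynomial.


same link: no
V(D1) = -x^-3 + 2x^-2 - 2x^-1 + 3 - 2x + 2x^2 - x^3  [12 crossings, <D> = -A^-12 + 2A^-8 - 2A^-4 + 3 - 2A^4 + 2A^8 - A^12, w = 0]
V(D2) = x^-8 - 2x^-7 + x^-6 - 2x^-5 + 2x^-4 + x^-2  (w -4, c 14, <D> = A^-4 + 2A^4 - 2A^8 + A^12 - 2A^16 + A^20)
note: 2 values of V(x) split the 2 diagrams


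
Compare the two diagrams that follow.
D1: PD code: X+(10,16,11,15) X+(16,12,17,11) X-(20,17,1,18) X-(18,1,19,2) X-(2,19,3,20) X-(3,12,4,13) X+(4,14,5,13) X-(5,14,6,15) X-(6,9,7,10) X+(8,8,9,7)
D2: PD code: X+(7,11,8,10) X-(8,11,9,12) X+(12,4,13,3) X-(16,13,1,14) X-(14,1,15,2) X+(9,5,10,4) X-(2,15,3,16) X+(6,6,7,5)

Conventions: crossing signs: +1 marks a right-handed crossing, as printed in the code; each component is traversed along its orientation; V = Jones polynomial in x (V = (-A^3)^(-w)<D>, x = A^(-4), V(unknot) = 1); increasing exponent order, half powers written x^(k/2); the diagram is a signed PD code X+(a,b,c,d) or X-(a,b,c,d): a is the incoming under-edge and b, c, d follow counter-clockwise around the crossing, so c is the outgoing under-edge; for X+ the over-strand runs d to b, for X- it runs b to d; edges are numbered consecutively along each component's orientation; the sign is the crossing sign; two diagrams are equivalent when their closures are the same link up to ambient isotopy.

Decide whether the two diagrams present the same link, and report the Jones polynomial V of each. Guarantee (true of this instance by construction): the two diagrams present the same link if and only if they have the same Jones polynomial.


equivalent: yes
V(D1) = -x^-4 + x^-3 + x^-1  (w -2, c 10, <D> = A^-2 + A^6 - A^10)
V(D2) = -x^-4 + x^-3 + x^-1  [8 crossings, <D> = A^4 + A^12 - A^16, w = 0]
key observation: one V(x) for all 2 diagrams — one class (guaranteed)


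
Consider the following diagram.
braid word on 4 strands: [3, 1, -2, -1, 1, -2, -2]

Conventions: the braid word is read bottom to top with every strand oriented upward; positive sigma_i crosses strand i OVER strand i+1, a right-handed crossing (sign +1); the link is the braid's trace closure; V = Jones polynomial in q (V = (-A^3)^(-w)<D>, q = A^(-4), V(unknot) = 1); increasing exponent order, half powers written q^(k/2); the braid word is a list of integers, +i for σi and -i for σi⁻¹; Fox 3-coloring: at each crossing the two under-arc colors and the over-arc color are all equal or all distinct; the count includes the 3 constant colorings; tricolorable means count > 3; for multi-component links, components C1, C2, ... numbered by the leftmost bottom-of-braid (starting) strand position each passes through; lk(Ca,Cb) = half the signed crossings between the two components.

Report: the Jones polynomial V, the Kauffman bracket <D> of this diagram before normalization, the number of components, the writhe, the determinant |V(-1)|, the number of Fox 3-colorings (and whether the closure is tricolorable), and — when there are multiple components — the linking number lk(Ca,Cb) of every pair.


Jones polynomial: V(q) = -q^-4 + q^-3 + q^-1
<D> = -A - A^9 + A^13; writhe -1
components 1, writhe -1 (7 crossings)
3-colorings: 9 of 3^7, det 3 — tricolorable
note: w = -1 shifts under R1 moves; the (-A^3)^(1) factor cancels that in V


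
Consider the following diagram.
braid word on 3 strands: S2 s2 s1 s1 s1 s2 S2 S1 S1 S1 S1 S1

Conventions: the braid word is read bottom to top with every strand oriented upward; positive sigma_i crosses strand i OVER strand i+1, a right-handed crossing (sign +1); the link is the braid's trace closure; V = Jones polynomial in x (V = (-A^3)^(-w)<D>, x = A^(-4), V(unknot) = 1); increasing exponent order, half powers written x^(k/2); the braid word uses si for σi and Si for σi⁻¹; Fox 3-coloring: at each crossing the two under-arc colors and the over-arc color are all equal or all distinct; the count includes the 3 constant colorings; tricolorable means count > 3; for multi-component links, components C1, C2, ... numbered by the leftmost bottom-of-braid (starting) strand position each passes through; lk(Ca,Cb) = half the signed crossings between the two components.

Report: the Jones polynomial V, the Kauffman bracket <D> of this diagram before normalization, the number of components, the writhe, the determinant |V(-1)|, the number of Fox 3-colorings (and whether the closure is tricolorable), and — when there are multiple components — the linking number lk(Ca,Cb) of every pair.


V = x^-3 + x^-2 + x^-1 + 1
<D> = A^-6 + A^-2 + A^2 + A^6 (w = -2)
3 components over 12 crossings, w = -2
lk(C1,C2): -1
lk(C1,C3) = 0
linking number lk(C2,C3) = 0
9 Fox colorings among 3^12, |V(-1)| = 0: tricolorable
why: w = -2 shifts under R1 moves; the (-A^3)^(2) factor cancels that in V


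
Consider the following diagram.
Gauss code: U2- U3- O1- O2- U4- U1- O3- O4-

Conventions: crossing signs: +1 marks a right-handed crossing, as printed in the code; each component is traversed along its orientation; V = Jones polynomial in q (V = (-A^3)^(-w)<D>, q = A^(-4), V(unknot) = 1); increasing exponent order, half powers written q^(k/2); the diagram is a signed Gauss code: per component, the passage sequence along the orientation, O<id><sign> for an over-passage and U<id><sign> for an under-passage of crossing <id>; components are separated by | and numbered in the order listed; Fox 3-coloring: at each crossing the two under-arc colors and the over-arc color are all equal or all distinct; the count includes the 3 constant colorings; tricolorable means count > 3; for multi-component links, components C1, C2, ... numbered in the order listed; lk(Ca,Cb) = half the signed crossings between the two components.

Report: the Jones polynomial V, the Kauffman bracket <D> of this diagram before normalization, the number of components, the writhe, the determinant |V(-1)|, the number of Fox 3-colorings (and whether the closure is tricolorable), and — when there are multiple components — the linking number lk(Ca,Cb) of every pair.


V(q) = -q^-4 + q^-3 + q^-1
bracket: A^-8 + 1 - A^4, w = -4
1 component, writhe -4, over 4 crossings
det 3, colorings 9 of 3^4 — tricolorable
observation: det 3 = |V(-1)|; divisible by 3, so tricolorable


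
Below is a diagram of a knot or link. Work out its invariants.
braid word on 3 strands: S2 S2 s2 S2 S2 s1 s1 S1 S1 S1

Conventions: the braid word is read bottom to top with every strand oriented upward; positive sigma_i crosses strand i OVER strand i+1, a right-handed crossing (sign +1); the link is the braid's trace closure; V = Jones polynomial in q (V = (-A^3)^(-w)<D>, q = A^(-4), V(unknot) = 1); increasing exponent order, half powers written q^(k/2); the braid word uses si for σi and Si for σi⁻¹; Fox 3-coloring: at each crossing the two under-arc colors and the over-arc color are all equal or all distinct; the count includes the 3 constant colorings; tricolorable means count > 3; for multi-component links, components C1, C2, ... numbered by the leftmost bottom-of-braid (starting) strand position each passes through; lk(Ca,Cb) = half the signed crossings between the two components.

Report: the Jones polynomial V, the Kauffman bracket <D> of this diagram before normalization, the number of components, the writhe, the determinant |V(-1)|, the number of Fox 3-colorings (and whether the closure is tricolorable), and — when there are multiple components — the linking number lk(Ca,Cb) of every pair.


V(q) = -q^-4 + q^-3 + q^-1
bracket: A^-8 + 1 - A^4, w = -4
1 component, writhe -4, over 10 crossings
det 3, colorings 9 of 3^10 — tricolorable
observation: w = -4 shifts under R1 moves; the (-A^3)^(4) factor cancels that in V


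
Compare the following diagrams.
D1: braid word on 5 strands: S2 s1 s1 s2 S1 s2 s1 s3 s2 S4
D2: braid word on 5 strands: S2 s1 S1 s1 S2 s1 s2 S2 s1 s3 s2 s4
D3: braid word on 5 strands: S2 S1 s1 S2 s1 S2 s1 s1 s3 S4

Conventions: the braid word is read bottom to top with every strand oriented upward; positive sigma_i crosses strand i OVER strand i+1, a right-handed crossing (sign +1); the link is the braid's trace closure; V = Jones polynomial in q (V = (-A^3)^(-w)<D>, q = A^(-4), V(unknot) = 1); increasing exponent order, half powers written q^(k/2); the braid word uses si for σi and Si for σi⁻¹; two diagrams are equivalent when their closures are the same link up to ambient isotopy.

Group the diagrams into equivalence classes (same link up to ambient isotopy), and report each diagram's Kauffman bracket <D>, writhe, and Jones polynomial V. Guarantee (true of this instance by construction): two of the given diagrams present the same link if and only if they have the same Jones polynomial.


equivalence classes: {D1} | {D2} | {D3}
D1 (bracket -A^-12 + A^-8 - A^-4 + 2 - A^4 + A^8; 10 crossings at w = +4): V = q - q^2 + 2q^3 - q^4 + q^5 - q^6
D2 (bracket -A^-4 + 1 + A^8; 12 crossings at w = +4): V = q + q^3 - q^4
V(D3) = -q^-3 + 2q^-2 - 2q^-1 + 3 - 2q + 2q^2 - q^3  (w 0, c 10, <D> = -A^-12 + 2A^-8 - 2A^-4 + 3 - 2A^4 + 2A^8 - A^12)
observation: 3 values of V(q) split the 3 diagrams


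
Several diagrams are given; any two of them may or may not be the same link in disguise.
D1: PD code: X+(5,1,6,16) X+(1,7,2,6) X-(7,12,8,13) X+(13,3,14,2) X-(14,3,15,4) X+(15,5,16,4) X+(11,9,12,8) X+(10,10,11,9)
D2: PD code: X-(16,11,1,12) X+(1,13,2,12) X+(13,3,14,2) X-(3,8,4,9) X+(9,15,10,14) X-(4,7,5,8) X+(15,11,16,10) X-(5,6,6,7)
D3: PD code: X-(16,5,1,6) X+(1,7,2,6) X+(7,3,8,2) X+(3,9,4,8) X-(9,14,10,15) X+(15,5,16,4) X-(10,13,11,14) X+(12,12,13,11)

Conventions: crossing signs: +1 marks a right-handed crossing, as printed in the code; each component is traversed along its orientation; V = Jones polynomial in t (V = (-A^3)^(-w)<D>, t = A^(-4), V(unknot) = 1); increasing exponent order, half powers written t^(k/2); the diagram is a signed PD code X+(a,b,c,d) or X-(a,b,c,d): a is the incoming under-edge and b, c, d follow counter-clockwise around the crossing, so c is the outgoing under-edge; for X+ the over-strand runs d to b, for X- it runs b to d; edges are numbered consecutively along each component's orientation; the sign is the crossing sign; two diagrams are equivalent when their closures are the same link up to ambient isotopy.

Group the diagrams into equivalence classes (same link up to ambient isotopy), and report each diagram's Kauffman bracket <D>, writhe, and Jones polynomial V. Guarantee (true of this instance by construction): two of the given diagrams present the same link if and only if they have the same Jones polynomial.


equivalence classes: {D1, D2, D3}
D1 (bracket -A^-4 + 1 + A^8; 8 crossings at w = +4): V = t + t^3 - t^4
V(D2) = t + t^3 - t^4  (w 0, c 8, <D> = -A^-16 + A^-12 + A^-4)
V(D3) = t + t^3 - t^4  (w +2, c 8, <D> = -A^-10 + A^-6 + A^2)
observation: one V(t) for all 3 diagrams — one class (guaranteed)


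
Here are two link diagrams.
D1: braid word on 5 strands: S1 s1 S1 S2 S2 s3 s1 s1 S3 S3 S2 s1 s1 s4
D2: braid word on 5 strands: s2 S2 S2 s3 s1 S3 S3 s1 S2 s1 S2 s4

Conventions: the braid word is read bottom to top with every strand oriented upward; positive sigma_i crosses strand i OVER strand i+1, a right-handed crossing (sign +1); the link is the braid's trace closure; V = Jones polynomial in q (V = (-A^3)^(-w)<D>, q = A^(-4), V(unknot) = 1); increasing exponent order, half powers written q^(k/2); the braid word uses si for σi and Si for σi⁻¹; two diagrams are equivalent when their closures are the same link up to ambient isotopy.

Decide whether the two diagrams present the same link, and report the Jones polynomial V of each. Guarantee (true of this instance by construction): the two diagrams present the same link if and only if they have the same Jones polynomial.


same link: yes
V(D1) = -q^-3 + 2q^-2 - 2q^-1 + 3 - 2q + 2q^2 - q^3  [14 crossings, <D> = -A^-12 + 2A^-8 - 2A^-4 + 3 - 2A^4 + 2A^8 - A^12, w = 0]
D2 (bracket -A^-12 + 2A^-8 - 2A^-4 + 3 - 2A^4 + 2A^8 - A^12; 12 crossings at w = 0): V = -q^-3 + 2q^-2 - 2q^-1 + 3 - 2q + 2q^2 - q^3
note: one V(q) for all 2 diagrams — one class (guaranteed)


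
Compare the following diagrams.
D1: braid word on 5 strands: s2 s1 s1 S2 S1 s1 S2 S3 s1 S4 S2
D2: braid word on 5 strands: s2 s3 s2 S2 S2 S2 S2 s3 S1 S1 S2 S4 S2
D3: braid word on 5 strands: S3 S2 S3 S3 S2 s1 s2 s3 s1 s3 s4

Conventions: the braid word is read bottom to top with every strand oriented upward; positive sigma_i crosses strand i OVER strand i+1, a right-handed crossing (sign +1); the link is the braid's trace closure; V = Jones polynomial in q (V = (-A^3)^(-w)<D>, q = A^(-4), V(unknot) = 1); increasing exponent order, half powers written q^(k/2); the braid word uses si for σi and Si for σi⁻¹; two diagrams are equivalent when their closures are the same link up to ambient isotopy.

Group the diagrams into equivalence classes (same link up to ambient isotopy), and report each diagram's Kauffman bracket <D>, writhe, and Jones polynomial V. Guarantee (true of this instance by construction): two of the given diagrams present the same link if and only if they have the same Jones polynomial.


grouping into links: {D1} | {D2} | {D3}
V(D1) = -q^(-3/2) - 2q^(1/2) + q^(3/2) - q^(5/2) + q^(7/2)  (w -1, c 11, <D> = -A^-17 + A^-13 - A^-9 + 2A^-5 + A^3)
V(D2) = -q^(-15/2) + 2q^(-13/2) - 3q^(-11/2) + 4q^(-9/2) - 4q^(-7/2) + 3q^(-5/2) - 3q^(-3/2) + q^(-1/2) - q^(1/2)  [13 crossings, <D> = A^-17 - A^-13 + 3A^-9 - 3A^-5 + 4A^-1 - 4A^3 + 3A^7 - 2A^11 + A^15, w = -5]
D3 (bracket A^5 + A^13; 11 crossings at w = +1): V = -q^(-5/2) - q^(-1/2)
why: 3 values of V(q) split the 3 diagrams


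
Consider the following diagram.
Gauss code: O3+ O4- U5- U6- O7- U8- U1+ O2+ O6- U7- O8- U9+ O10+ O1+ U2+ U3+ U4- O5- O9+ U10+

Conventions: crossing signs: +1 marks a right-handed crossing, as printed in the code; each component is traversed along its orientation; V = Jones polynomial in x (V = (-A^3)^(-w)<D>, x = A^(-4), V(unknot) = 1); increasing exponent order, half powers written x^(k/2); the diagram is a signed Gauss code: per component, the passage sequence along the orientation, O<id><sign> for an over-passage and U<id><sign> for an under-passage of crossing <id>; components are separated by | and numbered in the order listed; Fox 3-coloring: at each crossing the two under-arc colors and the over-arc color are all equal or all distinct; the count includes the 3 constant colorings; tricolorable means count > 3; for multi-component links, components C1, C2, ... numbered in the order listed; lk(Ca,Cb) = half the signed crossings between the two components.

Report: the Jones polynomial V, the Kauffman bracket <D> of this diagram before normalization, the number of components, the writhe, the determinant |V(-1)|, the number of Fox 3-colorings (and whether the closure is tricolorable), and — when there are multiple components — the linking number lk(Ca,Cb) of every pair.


Jones polynomial: V(x) = -x^-3 + 2x^-2 - 2x^-1 + 3 - 2x + 2x^2 - x^3
<D> = -A^-12 + 2A^-8 - 2A^-4 + 3 - 2A^4 + 2A^8 - A^12; writhe 0
components 1, writhe 0 (10 crossings)
3-colorings: 3 of 3^10, det 13 — not tricolorable
note: V is palindromic (span 6, det 13): x -> 1/x fixes it; necessary, not sufficient, for amphichirality


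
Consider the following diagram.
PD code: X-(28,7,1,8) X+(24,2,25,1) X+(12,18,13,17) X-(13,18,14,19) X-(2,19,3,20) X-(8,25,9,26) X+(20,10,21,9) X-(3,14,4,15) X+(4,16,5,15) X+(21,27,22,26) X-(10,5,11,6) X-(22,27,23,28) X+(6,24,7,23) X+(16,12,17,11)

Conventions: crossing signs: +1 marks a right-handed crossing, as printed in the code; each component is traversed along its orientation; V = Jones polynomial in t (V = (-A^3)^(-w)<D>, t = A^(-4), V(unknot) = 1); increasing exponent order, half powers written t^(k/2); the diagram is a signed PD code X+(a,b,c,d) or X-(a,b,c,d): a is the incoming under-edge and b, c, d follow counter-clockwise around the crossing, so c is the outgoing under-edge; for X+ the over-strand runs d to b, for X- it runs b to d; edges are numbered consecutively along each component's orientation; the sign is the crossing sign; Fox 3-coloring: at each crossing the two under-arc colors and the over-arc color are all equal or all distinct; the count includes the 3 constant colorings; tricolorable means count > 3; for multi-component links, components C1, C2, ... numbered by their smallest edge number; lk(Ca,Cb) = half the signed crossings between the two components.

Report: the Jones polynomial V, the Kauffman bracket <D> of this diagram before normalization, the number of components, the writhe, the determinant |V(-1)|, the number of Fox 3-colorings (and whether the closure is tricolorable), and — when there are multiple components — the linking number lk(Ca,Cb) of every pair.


Jones polynomial: V(t) = t^-4 - 2t^-3 + 3t^-2 - 4t^-1 + 4 - 3t + 3t^2 - t^3
<D> = -A^-12 + 3A^-8 - 3A^-4 + 4 - 4A^4 + 3A^8 - 2A^12 + A^16; writhe 0
components 1, writhe 0 (14 crossings)
3-colorings: 9 of 3^14, det 21 — tricolorable
note: the span of V is 7, forcing >= 7 crossings in any diagram


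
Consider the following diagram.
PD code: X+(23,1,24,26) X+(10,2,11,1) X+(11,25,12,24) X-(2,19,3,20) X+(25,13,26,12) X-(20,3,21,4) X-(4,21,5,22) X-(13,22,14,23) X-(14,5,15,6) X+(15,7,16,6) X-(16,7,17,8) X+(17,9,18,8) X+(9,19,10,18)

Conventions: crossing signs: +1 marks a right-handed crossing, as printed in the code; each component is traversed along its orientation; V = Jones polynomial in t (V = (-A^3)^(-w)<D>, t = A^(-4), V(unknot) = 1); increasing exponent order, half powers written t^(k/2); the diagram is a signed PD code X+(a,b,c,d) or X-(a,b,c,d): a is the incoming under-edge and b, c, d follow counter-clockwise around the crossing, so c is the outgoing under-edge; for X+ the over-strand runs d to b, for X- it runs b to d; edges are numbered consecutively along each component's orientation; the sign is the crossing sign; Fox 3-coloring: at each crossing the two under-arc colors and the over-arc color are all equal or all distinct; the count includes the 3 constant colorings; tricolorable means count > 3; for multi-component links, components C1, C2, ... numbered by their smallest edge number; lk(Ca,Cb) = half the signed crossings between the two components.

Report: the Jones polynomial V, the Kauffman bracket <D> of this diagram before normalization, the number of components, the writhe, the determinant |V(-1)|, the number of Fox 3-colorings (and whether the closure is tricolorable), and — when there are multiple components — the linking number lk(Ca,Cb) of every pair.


V = -t^-3 + 2t^-2 - 2t^-1 + 3 - 2t + 2t^2 - t^3
<D> = A^-9 - 2A^-5 + 2A^-1 - 3A^3 + 2A^7 - 2A^11 + A^15 (w = +1)
1 component over 13 crossings, w = +1
3 Fox colorings among 3^13, |V(-1)| = 13: not tricolorable
why: V spans 6 powers of t: at least 6 crossings in any diagram


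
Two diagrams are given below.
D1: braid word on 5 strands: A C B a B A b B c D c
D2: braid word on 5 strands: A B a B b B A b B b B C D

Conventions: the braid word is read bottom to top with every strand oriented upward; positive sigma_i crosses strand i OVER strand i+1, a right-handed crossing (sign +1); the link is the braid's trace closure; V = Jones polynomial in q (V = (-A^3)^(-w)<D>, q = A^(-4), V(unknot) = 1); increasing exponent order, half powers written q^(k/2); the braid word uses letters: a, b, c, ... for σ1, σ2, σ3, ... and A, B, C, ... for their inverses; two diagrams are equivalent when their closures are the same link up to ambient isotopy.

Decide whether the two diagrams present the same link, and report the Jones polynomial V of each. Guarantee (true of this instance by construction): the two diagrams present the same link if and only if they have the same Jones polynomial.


equivalent: yes
V(D1) = -q^(-9/2) - q^(-5/2) + q^(-3/2) - q^(-1/2)  (w -3, c 11, <D> = A^-7 - A^-3 + A + A^9)
V(D2) = -q^(-9/2) - q^(-5/2) + q^(-3/2) - q^(-1/2)  (w -5, c 13, <D> = A^-13 - A^-9 + A^-5 + A^3)
why: Markov moves rewrite D1 (11 crossings) into D2 (13)


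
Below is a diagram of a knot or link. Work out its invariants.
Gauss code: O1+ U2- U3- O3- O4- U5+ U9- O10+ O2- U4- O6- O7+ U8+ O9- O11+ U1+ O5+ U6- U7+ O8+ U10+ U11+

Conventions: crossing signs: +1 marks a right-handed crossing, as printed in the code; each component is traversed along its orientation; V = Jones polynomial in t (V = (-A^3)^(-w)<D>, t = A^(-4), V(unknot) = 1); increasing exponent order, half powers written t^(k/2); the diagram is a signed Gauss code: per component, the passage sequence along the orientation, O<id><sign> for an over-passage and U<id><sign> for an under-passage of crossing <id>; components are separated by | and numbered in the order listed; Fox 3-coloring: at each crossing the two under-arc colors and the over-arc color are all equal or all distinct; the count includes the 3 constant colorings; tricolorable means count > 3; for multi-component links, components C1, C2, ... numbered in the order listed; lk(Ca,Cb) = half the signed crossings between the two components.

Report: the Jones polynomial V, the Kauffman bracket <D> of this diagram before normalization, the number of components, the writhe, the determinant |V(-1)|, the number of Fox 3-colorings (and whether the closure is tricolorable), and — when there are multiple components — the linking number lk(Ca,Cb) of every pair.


Jones polynomial: V(t) = -t^-1 + 2 - t + 2t^2 - t^3 + t^4 - t^5
<D> = A^-17 - A^-13 + A^-9 - 2A^-5 + A^-1 - 2A^3 + A^7; writhe +1
components 1, writhe +1 (11 crossings)
3-colorings: 9 of 3^11, det 9 — tricolorable
note: |V(-1)| = 9: so tricolorable, since 3 divides 9


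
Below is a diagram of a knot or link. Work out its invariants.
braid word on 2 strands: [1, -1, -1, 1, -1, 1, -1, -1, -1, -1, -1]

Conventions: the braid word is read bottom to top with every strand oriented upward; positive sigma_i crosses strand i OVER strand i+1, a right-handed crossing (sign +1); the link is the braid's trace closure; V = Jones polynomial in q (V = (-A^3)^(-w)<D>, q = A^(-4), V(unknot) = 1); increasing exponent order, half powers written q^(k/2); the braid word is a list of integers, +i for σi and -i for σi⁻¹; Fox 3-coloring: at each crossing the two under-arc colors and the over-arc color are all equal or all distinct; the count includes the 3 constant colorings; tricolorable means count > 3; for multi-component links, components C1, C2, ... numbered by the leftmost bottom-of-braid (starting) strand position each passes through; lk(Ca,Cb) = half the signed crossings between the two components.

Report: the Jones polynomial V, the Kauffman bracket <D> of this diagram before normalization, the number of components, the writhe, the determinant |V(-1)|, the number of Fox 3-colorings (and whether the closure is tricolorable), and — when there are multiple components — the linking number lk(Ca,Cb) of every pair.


V(q) = -q^-7 + q^-6 - q^-5 + q^-4 + q^-2
bracket: -A^-7 - A + A^5 - A^9 + A^13, w = -5
1 component, writhe -5, over 11 crossings
det 5, colorings 3 of 3^11 — not tricolorable
observation: w = -5 shifts under R1 moves; the (-A^3)^(5) factor cancels that in V


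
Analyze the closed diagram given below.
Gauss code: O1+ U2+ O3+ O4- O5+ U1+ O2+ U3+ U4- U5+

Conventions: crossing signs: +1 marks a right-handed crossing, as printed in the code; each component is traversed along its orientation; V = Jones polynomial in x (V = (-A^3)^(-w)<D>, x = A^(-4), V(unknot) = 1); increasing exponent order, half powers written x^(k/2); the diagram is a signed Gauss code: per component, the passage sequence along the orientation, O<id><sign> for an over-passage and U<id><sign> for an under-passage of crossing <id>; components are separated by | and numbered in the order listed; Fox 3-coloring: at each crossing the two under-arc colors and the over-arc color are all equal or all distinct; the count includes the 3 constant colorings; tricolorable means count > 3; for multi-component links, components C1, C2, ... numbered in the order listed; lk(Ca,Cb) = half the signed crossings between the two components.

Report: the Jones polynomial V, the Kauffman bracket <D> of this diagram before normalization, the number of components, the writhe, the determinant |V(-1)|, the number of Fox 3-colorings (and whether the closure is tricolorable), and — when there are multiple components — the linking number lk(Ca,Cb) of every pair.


V = x + x^3 - x^4
<D> = A^-7 - A^-3 - A^5 (w = +3)
1 component over 5 crossings, w = +3
9 Fox colorings among 3^5, |V(-1)| = 3: tricolorable
why: det 3 = |V(-1)|; divisible by 3, so tricolorable


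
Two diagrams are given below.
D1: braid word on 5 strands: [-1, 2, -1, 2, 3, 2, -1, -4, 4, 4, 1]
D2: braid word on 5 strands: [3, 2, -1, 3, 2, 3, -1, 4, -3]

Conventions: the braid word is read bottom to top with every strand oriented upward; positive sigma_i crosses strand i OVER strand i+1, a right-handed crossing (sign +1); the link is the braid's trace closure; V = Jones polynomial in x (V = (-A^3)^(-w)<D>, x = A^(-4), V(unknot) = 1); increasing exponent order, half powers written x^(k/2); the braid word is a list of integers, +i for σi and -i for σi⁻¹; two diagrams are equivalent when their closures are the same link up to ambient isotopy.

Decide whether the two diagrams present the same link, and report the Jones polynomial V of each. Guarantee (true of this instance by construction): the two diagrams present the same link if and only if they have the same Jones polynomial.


same link: yes
V(D1) = -x^(-3/2) + x^(-1/2) - 2x^(1/2) + x^(3/2) - 2x^(5/2) + x^(7/2)  [11 crossings, <D> = -A^-5 + 2A^-1 - A^3 + 2A^7 - A^11 + A^15, w = +3]
V(D2) = -x^(-3/2) + x^(-1/2) - 2x^(1/2) + x^(3/2) - 2x^(5/2) + x^(7/2)  (w +3, c 9, <D> = -A^-5 + 2A^-1 - A^3 + 2A^7 - A^11 + A^15)
note: all 2 diagrams share one V(x), hence one class


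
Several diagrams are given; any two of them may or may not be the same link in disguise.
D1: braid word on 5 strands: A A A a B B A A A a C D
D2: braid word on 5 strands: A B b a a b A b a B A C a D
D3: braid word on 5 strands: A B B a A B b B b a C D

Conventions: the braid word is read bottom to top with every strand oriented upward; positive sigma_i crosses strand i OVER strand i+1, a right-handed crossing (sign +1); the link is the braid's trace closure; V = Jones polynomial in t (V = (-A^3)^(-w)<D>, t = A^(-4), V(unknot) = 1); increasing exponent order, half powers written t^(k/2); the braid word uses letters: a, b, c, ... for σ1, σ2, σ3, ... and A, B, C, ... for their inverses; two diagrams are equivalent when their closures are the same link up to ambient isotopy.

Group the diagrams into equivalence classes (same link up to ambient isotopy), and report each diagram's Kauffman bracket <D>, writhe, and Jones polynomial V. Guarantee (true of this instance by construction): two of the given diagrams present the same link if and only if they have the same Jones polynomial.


grouping into links: {D1} | {D2} | {D3}
V(D1) = t^-8 - t^-7 + 2t^-6 - t^-5 + 2t^-4 + t^-2  (w -8, c 12, <D> = A^-16 + 2A^-8 - A^-4 + 2 - A^4 + A^8)
V(D2) = 2 + t^2 + t^4  [14 crossings, <D> = A^-16 + A^-8 + 2, w = 0]
V(D3) = t^-3 + t^-2 + t^-1 + 1  [12 crossings, <D> = A^-12 + A^-8 + A^-4 + 1, w = -4]
why: V(t) takes 3 values over 3 diagrams, fixing the grouping


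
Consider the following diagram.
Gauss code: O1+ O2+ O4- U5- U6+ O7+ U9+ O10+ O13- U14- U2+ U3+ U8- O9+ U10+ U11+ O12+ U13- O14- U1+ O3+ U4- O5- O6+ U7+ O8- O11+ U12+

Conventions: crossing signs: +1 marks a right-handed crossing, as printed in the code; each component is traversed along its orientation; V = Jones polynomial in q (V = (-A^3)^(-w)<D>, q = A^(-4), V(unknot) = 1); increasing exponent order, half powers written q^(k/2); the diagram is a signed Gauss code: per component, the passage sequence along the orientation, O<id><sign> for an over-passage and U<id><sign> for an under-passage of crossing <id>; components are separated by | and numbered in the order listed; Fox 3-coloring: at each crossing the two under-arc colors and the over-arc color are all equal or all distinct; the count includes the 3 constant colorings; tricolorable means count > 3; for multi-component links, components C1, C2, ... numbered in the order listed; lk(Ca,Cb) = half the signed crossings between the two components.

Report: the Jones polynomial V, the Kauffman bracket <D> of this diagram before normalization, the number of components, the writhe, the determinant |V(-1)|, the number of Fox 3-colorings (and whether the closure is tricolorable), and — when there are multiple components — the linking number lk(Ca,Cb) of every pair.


Jones polynomial: V(q) = 2q - 2q^2 + 3q^3 - 3q^4 + 2q^5 - 2q^6 + q^7
<D> = A^-16 - 2A^-12 + 2A^-8 - 3A^-4 + 3 - 2A^4 + 2A^8; writhe +4
components 1, writhe +4 (14 crossings)
3-colorings: 9 of 3^14, det 15 — tricolorable
note: det 15 = |V(-1)|; divisible by 3, so tricolorable


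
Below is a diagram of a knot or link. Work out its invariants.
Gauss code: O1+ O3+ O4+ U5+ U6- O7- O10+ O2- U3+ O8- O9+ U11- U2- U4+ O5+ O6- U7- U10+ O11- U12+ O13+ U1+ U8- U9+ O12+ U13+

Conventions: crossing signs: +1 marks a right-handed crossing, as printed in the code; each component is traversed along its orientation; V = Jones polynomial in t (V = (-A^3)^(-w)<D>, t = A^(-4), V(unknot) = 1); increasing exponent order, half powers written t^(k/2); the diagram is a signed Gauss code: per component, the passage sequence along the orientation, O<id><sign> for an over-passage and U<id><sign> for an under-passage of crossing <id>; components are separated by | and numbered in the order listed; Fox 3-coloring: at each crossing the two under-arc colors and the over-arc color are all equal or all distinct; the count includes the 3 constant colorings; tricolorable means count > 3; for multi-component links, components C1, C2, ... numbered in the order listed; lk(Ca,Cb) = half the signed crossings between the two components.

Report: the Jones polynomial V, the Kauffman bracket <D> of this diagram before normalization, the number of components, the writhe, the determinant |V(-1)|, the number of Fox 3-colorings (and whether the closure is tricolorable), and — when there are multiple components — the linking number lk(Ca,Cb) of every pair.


Jones polynomial: V(t) = t + t^3 - t^4
<D> = A^-7 - A^-3 - A^5; writhe +3
components 1, writhe +3 (13 crossings)
3-colorings: 9 of 3^13, det 3 — tricolorable
note: w = +3 (over 13 crossings) is diagram-only; (-A^3)^(-3) removes it from V
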